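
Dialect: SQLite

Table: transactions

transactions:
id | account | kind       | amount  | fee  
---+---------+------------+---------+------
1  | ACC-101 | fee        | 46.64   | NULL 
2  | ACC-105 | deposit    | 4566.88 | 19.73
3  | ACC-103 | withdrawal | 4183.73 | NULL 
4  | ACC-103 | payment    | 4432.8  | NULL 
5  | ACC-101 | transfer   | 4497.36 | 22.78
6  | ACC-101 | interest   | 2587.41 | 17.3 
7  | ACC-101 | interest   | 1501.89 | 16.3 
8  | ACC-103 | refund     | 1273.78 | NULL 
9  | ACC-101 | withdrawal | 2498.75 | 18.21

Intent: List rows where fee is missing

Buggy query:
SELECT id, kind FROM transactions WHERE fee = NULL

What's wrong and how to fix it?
Bug: Comparing to NULL with '=' never matches; NULL = NULL is unknown, not true

Fix: Replace '= NULL' with 'IS NULL'

Corrected query:
SELECT id, kind FROM transactions WHERE fee IS NULL

Result:
id | kind      
---+-----------
1  | fee       
3  | withdrawal
4  | payment   
8  | refund    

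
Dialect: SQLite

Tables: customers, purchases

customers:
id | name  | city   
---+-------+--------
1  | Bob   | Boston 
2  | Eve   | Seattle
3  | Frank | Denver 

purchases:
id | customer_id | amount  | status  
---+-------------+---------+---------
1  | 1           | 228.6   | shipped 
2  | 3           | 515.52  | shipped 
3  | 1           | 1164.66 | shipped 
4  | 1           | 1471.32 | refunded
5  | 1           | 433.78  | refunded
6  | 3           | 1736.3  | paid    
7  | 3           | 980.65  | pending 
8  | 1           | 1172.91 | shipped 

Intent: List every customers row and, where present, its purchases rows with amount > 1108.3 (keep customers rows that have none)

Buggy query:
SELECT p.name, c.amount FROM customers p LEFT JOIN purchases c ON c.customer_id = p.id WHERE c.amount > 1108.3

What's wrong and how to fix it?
Bug: A WHERE condition on the right-hand table after LEFT JOIN drops unmatched parents

Fix: Put 'c.amount > 1108.3' in the JOIN's ON clause instead of WHERE

Corrected query:
SELECT p.name, c.amount FROM customers p LEFT JOIN purchases c ON c.customer_id = p.id AND c.amount > 1108.3

Result:
name  | amount 
------+--------
Bob   | 1164.66
Bob   | 1172.91
Bob   | 1471.32
Eve   | NULL   
Frank | 1736.3 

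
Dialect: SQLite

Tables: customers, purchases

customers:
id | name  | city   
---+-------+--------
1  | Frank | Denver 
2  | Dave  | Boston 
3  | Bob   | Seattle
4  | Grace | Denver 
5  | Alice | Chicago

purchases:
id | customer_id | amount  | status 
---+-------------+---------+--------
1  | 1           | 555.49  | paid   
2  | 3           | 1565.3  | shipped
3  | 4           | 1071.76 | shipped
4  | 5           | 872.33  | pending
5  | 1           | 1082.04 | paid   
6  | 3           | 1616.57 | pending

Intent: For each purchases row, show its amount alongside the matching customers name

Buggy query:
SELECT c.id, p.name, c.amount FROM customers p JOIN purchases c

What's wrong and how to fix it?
Bug: Missing join condition: each purchases row is matched to all customers rows instead of just its own

Fix: Add ON c.customer_id = p.id to the JOIN

Corrected query:
SELECT c.id, p.name, c.amount FROM customers p JOIN purchases c ON c.customer_id = p.id

Result:
id | name  | amount 
---+-------+--------
1  | Frank | 555.49 
2  | Bob   | 1565.3 
3  | Grace | 1071.76
4  | Alice | 872.33 
5  | Frank | 1082.04
6  | Bob   | 1616.57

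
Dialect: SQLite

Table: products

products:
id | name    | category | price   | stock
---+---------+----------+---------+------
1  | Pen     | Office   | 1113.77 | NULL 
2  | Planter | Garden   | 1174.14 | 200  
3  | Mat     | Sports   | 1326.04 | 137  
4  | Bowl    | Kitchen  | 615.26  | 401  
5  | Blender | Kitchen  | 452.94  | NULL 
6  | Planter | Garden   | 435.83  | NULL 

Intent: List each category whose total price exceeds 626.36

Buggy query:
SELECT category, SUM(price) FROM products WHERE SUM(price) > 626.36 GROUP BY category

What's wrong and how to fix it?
Bug: Aggregate functions cannot appear in a WHERE clause

Fix: Use HAVING (which filters groups after aggregation) instead of WHERE

Corrected query:
SELECT category, SUM(price) FROM products GROUP BY category HAVING SUM(price) > 626.36

Result:
category | SUM(price)
---------+-----------
Garden   | 1609.97   
Kitchen  | 1068.2    
Office   | 1113.77   
Sports   | 1326.04   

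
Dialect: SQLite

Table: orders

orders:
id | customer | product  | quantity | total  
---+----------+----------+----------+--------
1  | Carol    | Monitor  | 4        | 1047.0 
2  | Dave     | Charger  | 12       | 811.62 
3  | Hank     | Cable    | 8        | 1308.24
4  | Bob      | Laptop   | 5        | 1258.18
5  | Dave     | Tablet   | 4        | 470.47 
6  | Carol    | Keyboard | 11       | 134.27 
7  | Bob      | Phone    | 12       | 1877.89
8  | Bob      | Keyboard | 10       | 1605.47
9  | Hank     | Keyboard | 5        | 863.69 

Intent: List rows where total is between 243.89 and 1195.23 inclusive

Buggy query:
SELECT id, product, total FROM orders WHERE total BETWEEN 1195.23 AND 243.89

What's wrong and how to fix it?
Bug: BETWEEN expects the lower bound first; with 1195.23 AND 243.89 the range is empty

Fix: Swap the bounds so the smaller value comes first

Corrected query:
SELECT id, product, total FROM orders WHERE total BETWEEN 243.89 AND 1195.23

Result:
id | product  | total 
---+----------+-------
1  | Monitor  | 1047  
2  | Charger  | 811.62
5  | Tablet   | 470.47
9  | Keyboard | 863.69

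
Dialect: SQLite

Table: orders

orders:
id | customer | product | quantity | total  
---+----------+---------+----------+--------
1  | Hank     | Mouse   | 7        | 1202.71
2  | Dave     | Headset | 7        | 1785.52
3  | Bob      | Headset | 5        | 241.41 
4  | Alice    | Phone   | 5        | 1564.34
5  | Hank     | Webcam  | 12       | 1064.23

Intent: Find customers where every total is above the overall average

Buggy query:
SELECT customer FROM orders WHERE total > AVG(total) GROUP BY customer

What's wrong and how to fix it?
Bug: AVG() is an aggregate; it can't sit directly in WHERE

Fix: Compute the overall average in a scalar subquery and compare each group's MIN against it in HAVING

Corrected query:
SELECT customer FROM orders GROUP BY customer HAVING MIN(total) > (SELECT AVG(total) FROM orders)

Result:
customer
--------
Alice   
Dave    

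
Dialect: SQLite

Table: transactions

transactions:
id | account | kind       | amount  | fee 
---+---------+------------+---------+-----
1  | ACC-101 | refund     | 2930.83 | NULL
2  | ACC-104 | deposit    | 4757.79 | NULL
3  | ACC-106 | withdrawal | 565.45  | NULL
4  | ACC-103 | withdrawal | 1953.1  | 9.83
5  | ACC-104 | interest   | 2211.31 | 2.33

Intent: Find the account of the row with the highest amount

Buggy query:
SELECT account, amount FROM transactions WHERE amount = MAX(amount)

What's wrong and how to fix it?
Bug: MAX(amount) is an aggregate and cannot be used directly in WHERE

Fix: Use a subquery: WHERE amount = (SELECT MAX(amount) FROM transactions)

Corrected query:
SELECT account, amount FROM transactions WHERE amount = (SELECT MAX(amount) FROM transactions)

Result:
account | amount 
--------+--------
ACC-104 | 4757.79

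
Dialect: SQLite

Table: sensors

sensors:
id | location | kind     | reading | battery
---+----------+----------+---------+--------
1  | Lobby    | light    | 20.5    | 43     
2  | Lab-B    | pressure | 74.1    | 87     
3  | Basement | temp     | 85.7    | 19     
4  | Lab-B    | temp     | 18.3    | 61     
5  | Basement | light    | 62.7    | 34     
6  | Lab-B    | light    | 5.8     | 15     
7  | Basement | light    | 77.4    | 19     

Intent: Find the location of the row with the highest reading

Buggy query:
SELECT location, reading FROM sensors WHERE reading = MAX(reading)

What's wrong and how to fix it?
Bug: MAX(reading) is an aggregate and cannot be used directly in WHERE

Fix: Wrap MAX in a scalar subquery so WHERE compares against a single value

Corrected query:
SELECT location, reading FROM sensors WHERE reading = (SELECT MAX(reading) FROM sensors)

Result:
location | reading
---------+--------
Basement | 85.7   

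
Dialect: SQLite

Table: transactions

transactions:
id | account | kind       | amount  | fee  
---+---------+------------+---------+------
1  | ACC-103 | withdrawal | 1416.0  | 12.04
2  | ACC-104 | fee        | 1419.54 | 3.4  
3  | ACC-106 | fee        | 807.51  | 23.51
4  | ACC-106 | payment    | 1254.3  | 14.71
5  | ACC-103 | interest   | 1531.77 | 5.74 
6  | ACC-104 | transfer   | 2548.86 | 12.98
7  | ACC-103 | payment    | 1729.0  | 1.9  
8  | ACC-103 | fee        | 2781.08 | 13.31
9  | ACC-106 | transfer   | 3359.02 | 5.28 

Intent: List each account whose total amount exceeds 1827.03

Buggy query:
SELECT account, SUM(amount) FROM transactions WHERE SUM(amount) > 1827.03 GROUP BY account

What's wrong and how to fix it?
Bug: Aggregate functions cannot appear in a WHERE clause

Fix: Use HAVING (which filters groups after aggregation) instead of WHERE

Corrected query:
SELECT account, SUM(amount) FROM transactions GROUP BY account HAVING SUM(amount) > 1827.03

Result:
account | SUM(amount)
--------+------------
ACC-103 | 7457.85    
ACC-104 | 3968.4     
ACC-106 | 5420.83    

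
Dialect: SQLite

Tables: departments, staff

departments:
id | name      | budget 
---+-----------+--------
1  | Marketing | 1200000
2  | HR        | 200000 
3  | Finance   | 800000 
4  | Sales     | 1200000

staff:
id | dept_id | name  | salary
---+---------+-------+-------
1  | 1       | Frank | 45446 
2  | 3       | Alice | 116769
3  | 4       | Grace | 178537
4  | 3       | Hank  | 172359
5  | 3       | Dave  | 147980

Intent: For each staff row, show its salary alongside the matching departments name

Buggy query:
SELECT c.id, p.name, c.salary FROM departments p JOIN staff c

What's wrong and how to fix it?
Bug: JOIN with no ON clause produces a cartesian product; every staff row pairs with every departments row

Fix: Specify the join condition linking the foreign key to the parent id

Corrected query:
SELECT c.id, p.name, c.salary FROM departments p JOIN staff c ON c.dept_id = p.id

Result:
id | name      | salary
---+-----------+-------
1  | Marketing | 45446 
2  | Finance   | 116769
3  | Sales     | 178537
4  | Finance   | 172359
5  | Finance   | 147980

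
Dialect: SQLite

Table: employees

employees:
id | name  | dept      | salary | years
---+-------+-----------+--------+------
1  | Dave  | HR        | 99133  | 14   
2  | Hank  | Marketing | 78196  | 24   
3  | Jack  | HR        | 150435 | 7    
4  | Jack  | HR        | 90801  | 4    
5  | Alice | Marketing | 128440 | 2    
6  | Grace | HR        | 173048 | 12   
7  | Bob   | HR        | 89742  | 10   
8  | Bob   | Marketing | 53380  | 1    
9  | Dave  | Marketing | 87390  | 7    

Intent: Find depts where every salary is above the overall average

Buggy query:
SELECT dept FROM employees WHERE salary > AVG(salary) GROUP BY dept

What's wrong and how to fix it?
Bug: AVG() is an aggregate; it can't sit directly in WHERE

Fix: Compute the overall average in a scalar subquery and compare each group's MIN against it in HAVING

Corrected query:
SELECT dept FROM employees GROUP BY dept HAVING MIN(salary) > (SELECT AVG(salary) FROM employees)

Result:
(no rows)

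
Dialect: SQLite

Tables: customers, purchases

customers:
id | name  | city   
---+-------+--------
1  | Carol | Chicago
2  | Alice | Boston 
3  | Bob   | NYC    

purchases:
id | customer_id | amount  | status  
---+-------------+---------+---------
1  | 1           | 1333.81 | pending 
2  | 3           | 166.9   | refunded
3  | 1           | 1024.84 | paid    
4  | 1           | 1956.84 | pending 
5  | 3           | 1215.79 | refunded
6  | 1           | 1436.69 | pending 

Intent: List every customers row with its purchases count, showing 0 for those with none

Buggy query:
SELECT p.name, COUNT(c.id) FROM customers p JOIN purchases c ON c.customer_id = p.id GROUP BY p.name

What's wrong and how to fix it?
Bug: INNER JOIN drops customers rows that have no matching purchases rows

Fix: Use LEFT JOIN so parents without children still appear (COUNT(c.id) gives 0)

Corrected query:
SELECT p.name, COUNT(c.id) FROM customers p LEFT JOIN purchases c ON c.customer_id = p.id GROUP BY p.name

Result:
name  | COUNT(c.id)
------+------------
Alice | 0          
Bob   | 2          
Carol | 4          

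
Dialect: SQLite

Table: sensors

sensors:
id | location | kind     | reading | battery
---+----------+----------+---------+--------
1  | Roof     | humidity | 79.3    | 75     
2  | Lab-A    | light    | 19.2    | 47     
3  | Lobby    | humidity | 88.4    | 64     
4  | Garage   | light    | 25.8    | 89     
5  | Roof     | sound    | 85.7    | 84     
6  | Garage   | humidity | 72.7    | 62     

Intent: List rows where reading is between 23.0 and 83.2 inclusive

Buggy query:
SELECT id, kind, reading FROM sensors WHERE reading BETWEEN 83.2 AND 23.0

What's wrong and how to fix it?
Bug: The bounds are reversed; BETWEEN a AND b requires a <= b to match anything

Fix: Swap the bounds so the smaller value comes first

Corrected query:
SELECT id, kind, reading FROM sensors WHERE reading BETWEEN 23.0 AND 83.2

Result:
id | kind     | reading
---+----------+--------
1  | humidity | 79.3   
4  | light    | 25.8   
6  | humidity | 72.7   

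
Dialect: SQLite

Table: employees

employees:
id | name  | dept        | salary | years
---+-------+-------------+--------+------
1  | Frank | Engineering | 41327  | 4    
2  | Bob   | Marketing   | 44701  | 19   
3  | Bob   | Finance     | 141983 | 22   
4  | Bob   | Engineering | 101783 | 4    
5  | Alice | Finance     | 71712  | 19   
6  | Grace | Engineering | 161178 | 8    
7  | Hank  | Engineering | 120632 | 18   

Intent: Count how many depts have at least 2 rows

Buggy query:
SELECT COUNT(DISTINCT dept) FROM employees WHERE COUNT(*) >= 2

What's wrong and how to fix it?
Bug: COUNT(*) cannot appear in WHERE; the per-group count doesn't exist yet

Fix: Group first with HAVING COUNT(*) >= 2, then COUNT the resulting groups

Corrected query:
SELECT COUNT(*) FROM (SELECT dept FROM employees GROUP BY dept HAVING COUNT(*) >= 2)

Result:
COUNT(*)
--------
2       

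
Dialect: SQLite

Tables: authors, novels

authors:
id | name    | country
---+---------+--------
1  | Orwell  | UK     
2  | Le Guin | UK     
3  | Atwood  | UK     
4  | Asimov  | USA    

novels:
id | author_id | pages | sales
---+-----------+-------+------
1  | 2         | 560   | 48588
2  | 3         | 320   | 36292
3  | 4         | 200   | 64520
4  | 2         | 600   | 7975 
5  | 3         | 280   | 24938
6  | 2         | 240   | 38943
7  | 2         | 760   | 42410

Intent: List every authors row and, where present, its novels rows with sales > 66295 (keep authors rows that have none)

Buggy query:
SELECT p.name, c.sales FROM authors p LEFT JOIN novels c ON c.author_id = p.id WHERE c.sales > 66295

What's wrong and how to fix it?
Bug: Filtering c.sales in WHERE discards the NULL rows produced by LEFT JOIN, turning it into an inner join

Fix: Put 'c.sales > 66295' in the JOIN's ON clause instead of WHERE

Corrected query:
SELECT p.name, c.sales FROM authors p LEFT JOIN novels c ON c.author_id = p.id AND c.sales > 66295

Result:
name    | sales
--------+------
Orwell  | NULL 
Le Guin | NULL 
Atwood  | NULL 
Asimov  | NULL 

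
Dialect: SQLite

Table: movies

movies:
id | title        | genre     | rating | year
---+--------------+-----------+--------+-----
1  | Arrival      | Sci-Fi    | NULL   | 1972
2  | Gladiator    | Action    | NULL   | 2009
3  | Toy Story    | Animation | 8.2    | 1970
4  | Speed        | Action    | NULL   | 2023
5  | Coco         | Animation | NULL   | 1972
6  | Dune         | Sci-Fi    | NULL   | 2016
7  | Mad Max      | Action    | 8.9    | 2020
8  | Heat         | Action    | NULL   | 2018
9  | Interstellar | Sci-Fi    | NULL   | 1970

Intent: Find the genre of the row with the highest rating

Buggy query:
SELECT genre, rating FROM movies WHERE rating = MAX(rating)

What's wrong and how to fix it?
Bug: WHERE is evaluated per row; an aggregate over the whole table isn't defined there

Fix: Use a subquery: WHERE rating = (SELECT MAX(rating) FROM movies)

Corrected query:
SELECT genre, rating FROM movies WHERE rating = (SELECT MAX(rating) FROM movies)

Result:
genre  | rating
-------+-------
Action | 8.9   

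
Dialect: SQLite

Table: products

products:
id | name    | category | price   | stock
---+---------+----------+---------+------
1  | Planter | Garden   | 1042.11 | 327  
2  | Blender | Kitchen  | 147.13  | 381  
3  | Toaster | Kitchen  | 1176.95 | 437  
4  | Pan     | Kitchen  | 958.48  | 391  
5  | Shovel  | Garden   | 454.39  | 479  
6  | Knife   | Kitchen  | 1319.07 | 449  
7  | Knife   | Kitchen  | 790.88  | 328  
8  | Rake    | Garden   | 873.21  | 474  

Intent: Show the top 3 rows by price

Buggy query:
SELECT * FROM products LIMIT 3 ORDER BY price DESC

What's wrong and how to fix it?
Bug: ORDER BY cannot follow LIMIT; LIMIT is the final clause

Fix: Swap the clauses: ORDER BY first, then LIMIT

Corrected query:
SELECT * FROM products ORDER BY price DESC LIMIT 3

Result:
id | name    | category | price   | stock
---+---------+----------+---------+------
6  | Knife   | Kitchen  | 1319.07 | 449  
3  | Toaster | Kitchen  | 1176.95 | 437  
1  | Planter | Garden   | 1042.11 | 327  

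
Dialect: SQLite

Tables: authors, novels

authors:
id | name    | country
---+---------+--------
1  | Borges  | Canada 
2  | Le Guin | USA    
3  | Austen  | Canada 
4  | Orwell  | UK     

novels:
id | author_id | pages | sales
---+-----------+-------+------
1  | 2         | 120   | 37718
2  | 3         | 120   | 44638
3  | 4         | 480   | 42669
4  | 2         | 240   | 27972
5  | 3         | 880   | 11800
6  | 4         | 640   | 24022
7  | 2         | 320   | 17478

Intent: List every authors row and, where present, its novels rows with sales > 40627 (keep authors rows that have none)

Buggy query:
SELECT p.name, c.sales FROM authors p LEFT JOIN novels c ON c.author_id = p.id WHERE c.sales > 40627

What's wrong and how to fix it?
Bug: Filtering c.sales in WHERE discards the NULL rows produced by LEFT JOIN, turning it into an inner join

Fix: Put 'c.sales > 40627' in the JOIN's ON clause instead of WHERE

Corrected query:
SELECT p.name, c.sales FROM authors p LEFT JOIN novels c ON c.author_id = p.id AND c.sales > 40627

Result:
name    | sales
--------+------
Borges  | NULL 
Le Guin | NULL 
Austen  | 44638
Orwell  | 42669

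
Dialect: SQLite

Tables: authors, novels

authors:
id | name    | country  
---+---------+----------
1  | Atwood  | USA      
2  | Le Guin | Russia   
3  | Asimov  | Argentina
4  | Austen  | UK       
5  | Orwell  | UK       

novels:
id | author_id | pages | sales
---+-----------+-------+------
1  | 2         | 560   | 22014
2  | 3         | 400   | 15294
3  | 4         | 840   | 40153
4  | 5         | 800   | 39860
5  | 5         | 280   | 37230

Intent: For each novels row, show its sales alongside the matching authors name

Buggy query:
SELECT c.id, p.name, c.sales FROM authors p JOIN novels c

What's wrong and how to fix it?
Bug: Missing join condition: each novels row is matched to all authors rows instead of just its own

Fix: Specify the join condition linking the foreign key to the parent id

Corrected query:
SELECT c.id, p.name, c.sales FROM authors p JOIN novels c ON c.author_id = p.id

Result:
id | name    | sales
---+---------+------
1  | Le Guin | 22014
2  | Asimov  | 15294
3  | Austen  | 40153
4  | Orwell  | 39860
5  | Orwell  | 37230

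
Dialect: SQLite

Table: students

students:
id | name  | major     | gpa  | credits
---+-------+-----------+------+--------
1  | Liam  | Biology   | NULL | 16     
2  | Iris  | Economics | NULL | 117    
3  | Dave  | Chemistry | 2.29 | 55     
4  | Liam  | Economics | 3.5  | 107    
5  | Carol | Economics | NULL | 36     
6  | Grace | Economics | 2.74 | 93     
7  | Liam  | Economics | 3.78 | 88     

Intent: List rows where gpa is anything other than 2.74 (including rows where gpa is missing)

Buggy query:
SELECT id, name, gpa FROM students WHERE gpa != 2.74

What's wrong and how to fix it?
Bug: Inequality against NULL is unknown, not true; rows with NULL are dropped

Fix: Handle NULL separately with IS NULL alongside the inequality

Corrected query:
SELECT id, name, gpa FROM students WHERE gpa != 2.74 OR gpa IS NULL

Result:
id | name  | gpa 
---+-------+-----
1  | Liam  | NULL
2  | Iris  | NULL
3  | Dave  | 2.29
4  | Liam  | 3.5 
5  | Carol | NULL
7  | Liam  | 3.78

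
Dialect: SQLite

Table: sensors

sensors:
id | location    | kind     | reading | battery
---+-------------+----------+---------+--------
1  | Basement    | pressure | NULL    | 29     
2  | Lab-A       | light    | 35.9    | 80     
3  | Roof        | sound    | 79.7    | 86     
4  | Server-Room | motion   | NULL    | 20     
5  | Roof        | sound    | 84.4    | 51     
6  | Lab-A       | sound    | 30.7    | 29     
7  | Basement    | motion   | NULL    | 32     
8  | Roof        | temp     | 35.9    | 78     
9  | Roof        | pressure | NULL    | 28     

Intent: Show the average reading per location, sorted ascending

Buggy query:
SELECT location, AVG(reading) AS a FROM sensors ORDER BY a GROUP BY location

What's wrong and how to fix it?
Bug: GROUP BY must precede ORDER BY

Fix: Reorder: SELECT … FROM … GROUP BY … ORDER BY …

Corrected query:
SELECT location, AVG(reading) AS a FROM sensors GROUP BY location ORDER BY a

Result:
location    | a        
------------+----------
Basement    | NULL     
Server-Room | NULL     
Lab-A       | 33.3     
Roof        | 66.666667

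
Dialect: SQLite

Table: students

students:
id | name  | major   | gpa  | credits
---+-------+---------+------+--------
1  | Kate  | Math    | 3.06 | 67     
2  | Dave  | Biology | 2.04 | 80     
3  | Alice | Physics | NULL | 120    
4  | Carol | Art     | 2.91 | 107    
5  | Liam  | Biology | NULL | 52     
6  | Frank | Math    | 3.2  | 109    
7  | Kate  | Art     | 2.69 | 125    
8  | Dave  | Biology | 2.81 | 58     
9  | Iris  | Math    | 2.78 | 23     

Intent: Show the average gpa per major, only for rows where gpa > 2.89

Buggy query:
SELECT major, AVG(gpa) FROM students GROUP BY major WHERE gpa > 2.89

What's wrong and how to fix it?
Bug: Row-level WHERE must come before GROUP BY in the clause order

Fix: Move the WHERE clause before GROUP BY

Corrected query:
SELECT major, AVG(gpa) FROM students WHERE gpa > 2.89 GROUP BY major

Result:
major | AVG(gpa)
------+---------
Art   | 2.91    
Math  | 3.13    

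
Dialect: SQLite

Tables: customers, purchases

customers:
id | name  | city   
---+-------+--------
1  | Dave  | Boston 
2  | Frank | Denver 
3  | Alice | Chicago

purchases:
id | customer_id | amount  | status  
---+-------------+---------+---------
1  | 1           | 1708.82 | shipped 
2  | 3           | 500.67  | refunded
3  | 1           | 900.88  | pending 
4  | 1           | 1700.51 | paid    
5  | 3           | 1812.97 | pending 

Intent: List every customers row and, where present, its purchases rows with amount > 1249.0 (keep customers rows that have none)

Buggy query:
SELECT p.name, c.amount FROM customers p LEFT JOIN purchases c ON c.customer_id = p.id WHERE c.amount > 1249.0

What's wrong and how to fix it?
Bug: Filtering c.amount in WHERE discards the NULL rows produced by LEFT JOIN, turning it into an inner join

Fix: Move the right-table condition into the ON clause so unmatched parents are kept

Corrected query:
SELECT p.name, c.amount FROM customers p LEFT JOIN purchases c ON c.customer_id = p.id AND c.amount > 1249.0

Result:
name  | amount 
------+--------
Dave  | 1700.51
Dave  | 1708.82
Frank | NULL   
Alice | 1812.97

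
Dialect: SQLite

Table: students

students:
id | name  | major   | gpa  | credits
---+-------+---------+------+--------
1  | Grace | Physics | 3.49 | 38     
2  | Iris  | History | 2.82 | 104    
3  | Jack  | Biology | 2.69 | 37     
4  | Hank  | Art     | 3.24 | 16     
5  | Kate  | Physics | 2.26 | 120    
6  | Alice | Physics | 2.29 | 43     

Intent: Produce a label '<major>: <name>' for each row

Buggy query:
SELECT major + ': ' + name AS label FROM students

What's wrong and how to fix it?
Bug: SQLite uses || for string concatenation; + coerces text to numbers (yielding 0)

Fix: Replace + with || to concatenate text

Corrected query:
SELECT major || ': ' || name AS label FROM students

Result:
label         
--------------
Physics: Grace
History: Iris 
Biology: Jack 
Art: Hank     
Physics: Kate 
Physics: Alice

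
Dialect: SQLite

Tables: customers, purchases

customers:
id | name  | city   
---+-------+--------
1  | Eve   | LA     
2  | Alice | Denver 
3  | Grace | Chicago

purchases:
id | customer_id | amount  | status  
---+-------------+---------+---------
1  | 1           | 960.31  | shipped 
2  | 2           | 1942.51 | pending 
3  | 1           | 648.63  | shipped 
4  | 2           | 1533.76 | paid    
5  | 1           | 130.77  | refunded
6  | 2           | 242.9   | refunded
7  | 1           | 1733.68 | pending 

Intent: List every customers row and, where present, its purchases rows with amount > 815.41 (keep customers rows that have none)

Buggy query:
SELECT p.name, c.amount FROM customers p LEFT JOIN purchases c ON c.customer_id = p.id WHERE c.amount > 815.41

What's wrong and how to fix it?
Bug: Filtering c.amount in WHERE discards the NULL rows produced by LEFT JOIN, turning it into an inner join

Fix: Move the right-table condition into the ON clause so unmatched parents are kept

Corrected query:
SELECT p.name, c.amount FROM customers p LEFT JOIN purchases c ON c.customer_id = p.id AND c.amount > 815.41

Result:
name  | amount 
------+--------
Eve   | 960.31 
Eve   | 1733.68
Alice | 1533.76
Alice | 1942.51
Grace | NULL   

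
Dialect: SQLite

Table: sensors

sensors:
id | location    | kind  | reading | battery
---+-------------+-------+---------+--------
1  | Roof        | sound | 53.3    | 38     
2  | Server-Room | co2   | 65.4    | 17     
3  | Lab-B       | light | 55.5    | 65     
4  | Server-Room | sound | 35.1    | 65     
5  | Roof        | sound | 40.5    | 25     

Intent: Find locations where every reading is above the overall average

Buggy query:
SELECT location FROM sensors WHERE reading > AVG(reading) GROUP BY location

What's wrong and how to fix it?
Bug: WHERE evaluates per row before aggregation, so AVG() is unavailable

Fix: Use a subquery for AVG and a HAVING MIN(...) filter so the condition holds for every row in the group

Corrected query:
SELECT location FROM sensors GROUP BY location HAVING MIN(reading) > (SELECT AVG(reading) FROM sensors)

Result:
location
--------
Lab-B   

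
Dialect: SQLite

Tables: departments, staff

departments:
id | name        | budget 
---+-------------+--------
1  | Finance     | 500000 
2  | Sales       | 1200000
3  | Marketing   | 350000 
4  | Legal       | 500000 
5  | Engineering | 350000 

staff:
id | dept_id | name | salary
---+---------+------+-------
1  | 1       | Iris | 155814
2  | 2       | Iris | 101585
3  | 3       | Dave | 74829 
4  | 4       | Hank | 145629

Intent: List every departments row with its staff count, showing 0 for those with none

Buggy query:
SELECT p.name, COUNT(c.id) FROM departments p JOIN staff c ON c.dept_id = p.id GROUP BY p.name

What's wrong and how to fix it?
Bug: An inner join excludes parents with zero children

Fix: Switch to LEFT JOIN to retain unmatched parent rows

Corrected query:
SELECT p.name, COUNT(c.id) FROM departments p LEFT JOIN staff c ON c.dept_id = p.id GROUP BY p.name

Result:
name        | COUNT(c.id)
------------+------------
Engineering | 0          
Finance     | 1          
Legal       | 1          
Marketing   | 1          
Sales       | 1          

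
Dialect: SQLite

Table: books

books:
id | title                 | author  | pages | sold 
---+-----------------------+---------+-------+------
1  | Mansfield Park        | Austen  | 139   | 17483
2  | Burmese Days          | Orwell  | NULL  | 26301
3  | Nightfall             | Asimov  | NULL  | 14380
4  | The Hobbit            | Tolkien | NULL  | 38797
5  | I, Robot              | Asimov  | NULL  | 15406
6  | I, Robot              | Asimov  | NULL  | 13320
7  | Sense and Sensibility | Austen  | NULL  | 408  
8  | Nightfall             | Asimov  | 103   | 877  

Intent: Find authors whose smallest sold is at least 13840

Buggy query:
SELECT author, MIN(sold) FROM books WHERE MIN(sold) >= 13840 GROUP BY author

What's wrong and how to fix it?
Bug: Aggregates like MIN are computed per group after WHERE runs

Fix: Use HAVING for the per-group MIN condition

Corrected query:
SELECT author, MIN(sold) FROM books GROUP BY author HAVING MIN(sold) >= 13840

Result:
author  | MIN(sold)
--------+----------
Orwell  | 26301    
Tolkien | 38797    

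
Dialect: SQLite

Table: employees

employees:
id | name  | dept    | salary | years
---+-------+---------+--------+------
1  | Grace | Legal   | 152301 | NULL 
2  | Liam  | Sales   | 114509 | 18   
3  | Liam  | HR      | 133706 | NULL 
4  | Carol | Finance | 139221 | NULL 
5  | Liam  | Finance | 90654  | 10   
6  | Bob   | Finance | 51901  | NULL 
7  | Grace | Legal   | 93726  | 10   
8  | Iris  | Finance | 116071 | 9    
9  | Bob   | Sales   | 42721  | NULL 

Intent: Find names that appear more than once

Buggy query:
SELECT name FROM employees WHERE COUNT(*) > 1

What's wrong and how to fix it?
Bug: COUNT(*) is an aggregate and cannot be used in WHERE

Fix: Group first, then use HAVING for the count condition

Corrected query:
SELECT name FROM employees GROUP BY name HAVING COUNT(*) > 1

Result:
name 
-----
Bob  
Grace
Liam 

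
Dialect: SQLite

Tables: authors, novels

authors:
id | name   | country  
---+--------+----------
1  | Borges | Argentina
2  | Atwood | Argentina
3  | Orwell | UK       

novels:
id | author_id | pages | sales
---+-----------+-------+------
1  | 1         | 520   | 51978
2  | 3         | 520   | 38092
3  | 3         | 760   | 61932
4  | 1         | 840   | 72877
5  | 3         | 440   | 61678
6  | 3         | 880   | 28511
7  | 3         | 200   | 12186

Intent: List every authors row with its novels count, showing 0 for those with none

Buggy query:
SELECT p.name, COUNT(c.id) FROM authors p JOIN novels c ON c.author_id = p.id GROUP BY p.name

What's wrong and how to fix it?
Bug: INNER JOIN drops authors rows that have no matching novels rows

Fix: Use LEFT JOIN so parents without children still appear (COUNT(c.id) gives 0)

Corrected query:
SELECT p.name, COUNT(c.id) FROM authors p LEFT JOIN novels c ON c.author_id = p.id GROUP BY p.name

Result:
name   | COUNT(c.id)
-------+------------
Atwood | 0          
Borges | 2          
Orwell | 5          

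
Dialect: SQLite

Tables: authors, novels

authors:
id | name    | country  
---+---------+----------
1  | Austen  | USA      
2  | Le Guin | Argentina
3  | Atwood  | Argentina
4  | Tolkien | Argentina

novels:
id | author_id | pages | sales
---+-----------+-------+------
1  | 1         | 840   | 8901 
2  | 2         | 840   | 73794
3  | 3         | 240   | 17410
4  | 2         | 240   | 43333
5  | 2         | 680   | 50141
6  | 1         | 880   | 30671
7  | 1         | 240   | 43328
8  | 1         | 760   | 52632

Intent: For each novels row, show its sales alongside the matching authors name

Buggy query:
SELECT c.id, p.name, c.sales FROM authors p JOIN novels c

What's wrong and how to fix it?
Bug: JOIN with no ON clause produces a cartesian product; every novels row pairs with every authors row

Fix: Specify the join condition linking the foreign key to the parent id

Corrected query:
SELECT c.id, p.name, c.sales FROM authors p JOIN novels c ON c.author_id = p.id

Result:
id | name    | sales
---+---------+------
1  | Austen  | 8901 
2  | Le Guin | 73794
3  | Atwood  | 17410
4  | Le Guin | 43333
5  | Le Guin | 50141
6  | Austen  | 30671
7  | Austen  | 43328
8  | Austen  | 52632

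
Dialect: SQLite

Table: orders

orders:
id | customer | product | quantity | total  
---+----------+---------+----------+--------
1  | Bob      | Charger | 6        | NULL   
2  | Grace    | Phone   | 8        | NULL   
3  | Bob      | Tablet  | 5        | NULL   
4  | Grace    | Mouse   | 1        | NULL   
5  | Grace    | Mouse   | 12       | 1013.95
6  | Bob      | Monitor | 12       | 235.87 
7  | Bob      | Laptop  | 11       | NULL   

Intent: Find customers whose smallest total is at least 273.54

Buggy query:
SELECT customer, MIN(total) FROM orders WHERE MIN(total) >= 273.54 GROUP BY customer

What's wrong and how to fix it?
Bug: MIN() in WHERE is a misuse of aggregate

Fix: Replace WHERE with HAVING after the GROUP BY

Corrected query:
SELECT customer, MIN(total) FROM orders GROUP BY customer HAVING MIN(total) >= 273.54

Result:
customer | MIN(total)
---------+-----------
Grace    | 1013.95   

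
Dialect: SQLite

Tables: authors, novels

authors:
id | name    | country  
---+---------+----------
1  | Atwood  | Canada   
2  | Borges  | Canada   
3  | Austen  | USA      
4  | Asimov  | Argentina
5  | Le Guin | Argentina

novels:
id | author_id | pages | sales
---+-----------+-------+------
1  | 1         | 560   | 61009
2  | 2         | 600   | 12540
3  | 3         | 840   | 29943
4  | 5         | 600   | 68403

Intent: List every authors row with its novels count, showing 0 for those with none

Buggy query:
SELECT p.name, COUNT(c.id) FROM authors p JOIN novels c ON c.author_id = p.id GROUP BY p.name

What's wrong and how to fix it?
Bug: An inner join excludes parents with zero children

Fix: Switch to LEFT JOIN to retain unmatched parent rows

Corrected query:
SELECT p.name, COUNT(c.id) FROM authors p LEFT JOIN novels c ON c.author_id = p.id GROUP BY p.name

Result:
name    | COUNT(c.id)
--------+------------
Asimov  | 0          
Atwood  | 1          
Austen  | 1          
Borges  | 1          
Le Guin | 1          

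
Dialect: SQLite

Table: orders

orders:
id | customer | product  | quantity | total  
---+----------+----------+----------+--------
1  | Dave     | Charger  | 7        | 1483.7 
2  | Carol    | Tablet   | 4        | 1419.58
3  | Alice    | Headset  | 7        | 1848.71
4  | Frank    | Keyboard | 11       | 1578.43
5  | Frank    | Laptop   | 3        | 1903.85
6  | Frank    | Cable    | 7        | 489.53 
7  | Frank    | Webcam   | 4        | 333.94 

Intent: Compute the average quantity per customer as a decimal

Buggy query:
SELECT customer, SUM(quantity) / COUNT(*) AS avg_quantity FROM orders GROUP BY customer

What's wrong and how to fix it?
Bug: Both operands are integers, so '/' performs integer division and truncates

Fix: Multiply by 1.0 (or CAST to REAL) to force floating-point division

Corrected query:
SELECT customer, SUM(quantity) * 1.0 / COUNT(*) AS avg_quantity FROM orders GROUP BY customer

Result:
customer | avg_quantity
---------+-------------
Alice    | 7           
Carol    | 4           
Dave     | 7           
Frank    | 6.25        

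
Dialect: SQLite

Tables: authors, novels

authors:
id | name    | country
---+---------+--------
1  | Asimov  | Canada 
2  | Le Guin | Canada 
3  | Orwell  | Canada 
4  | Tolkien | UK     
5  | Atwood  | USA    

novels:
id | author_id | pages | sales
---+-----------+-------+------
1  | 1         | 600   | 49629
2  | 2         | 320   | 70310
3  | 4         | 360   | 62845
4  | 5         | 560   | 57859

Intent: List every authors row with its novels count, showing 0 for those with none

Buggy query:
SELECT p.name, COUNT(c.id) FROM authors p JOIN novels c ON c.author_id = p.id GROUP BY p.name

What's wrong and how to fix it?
Bug: An inner join excludes parents with zero children

Fix: Use LEFT JOIN so parents without children still appear (COUNT(c.id) gives 0)

Corrected query:
SELECT p.name, COUNT(c.id) FROM authors p LEFT JOIN novels c ON c.author_id = p.id GROUP BY p.name

Result:
name    | COUNT(c.id)
--------+------------
Asimov  | 1          
Atwood  | 1          
Le Guin | 1          
Orwell  | 0          
Tolkien | 1          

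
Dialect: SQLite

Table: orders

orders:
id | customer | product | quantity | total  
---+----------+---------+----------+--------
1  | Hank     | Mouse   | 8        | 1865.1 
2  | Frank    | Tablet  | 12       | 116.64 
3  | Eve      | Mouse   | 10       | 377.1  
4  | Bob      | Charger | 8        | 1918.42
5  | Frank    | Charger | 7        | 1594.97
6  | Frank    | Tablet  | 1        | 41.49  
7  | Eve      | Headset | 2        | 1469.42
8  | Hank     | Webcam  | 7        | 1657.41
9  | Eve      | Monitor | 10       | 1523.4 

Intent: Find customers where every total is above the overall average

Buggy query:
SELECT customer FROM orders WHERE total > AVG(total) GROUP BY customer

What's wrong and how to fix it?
Bug: AVG() is an aggregate; it can't sit directly in WHERE

Fix: Compute the overall average in a scalar subquery and compare each group's MIN against it in HAVING

Corrected query:
SELECT customer FROM orders GROUP BY customer HAVING MIN(total) > (SELECT AVG(total) FROM orders)

Result:
customer
--------
Bob     
Hank    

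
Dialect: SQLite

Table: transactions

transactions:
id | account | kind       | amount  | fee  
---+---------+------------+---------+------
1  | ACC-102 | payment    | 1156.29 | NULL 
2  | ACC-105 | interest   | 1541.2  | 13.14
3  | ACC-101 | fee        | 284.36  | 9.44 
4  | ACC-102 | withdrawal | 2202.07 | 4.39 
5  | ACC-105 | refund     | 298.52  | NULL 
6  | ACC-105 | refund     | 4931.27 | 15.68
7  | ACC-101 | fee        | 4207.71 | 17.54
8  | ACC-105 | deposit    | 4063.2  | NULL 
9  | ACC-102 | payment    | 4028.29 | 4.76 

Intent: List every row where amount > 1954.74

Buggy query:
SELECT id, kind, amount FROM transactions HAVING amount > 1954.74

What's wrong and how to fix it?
Bug: HAVING filters the output of aggregation, but this query has no GROUP BY and no aggregate functions, so SQLite rejects it (HAVING clause on a non-aggregate query); the condition here is per row

Fix: Use WHERE for row-level filtering

Corrected query:
SELECT id, kind, amount FROM transactions WHERE amount > 1954.74

Result:
id | kind       | amount 
---+------------+--------
4  | withdrawal | 2202.07
6  | refund     | 4931.27
7  | fee        | 4207.71
8  | deposit    | 4063.2 
9  | payment    | 4028.29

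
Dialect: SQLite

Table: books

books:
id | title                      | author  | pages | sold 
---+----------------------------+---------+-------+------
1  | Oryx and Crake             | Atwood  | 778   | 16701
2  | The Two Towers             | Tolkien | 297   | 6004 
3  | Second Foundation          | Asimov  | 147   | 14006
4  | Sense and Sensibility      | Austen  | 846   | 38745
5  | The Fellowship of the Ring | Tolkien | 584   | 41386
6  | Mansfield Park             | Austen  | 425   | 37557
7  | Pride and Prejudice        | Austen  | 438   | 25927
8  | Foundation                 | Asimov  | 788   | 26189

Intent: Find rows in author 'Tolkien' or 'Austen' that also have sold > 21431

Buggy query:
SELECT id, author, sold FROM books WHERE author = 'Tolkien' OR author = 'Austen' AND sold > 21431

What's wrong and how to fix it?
Bug: AND binds tighter than OR, so this parses as author = 'Tolkien' OR (author = 'Austen' AND sold > 21431)

Fix: Add parentheses around the OR so the AND applies to both alternatives

Corrected query:
SELECT id, author, sold FROM books WHERE (author = 'Tolkien' OR author = 'Austen') AND sold > 21431

Result:
id | author  | sold 
---+---------+------
4  | Austen  | 38745
5  | Tolkien | 41386
6  | Austen  | 37557
7  | Austen  | 25927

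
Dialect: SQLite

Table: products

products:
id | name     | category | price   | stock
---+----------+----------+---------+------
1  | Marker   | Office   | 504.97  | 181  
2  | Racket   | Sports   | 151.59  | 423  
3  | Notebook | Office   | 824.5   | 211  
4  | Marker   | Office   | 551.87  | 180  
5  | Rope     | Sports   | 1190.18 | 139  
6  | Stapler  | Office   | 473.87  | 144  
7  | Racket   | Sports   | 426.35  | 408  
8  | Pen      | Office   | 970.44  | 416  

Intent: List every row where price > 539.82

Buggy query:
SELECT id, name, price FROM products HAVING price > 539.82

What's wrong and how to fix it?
Bug: This is a non-aggregate query (no GROUP BY, no aggregates), so in SQLite the HAVING clause is invalid here; a row-level condition belongs in WHERE

Fix: Use WHERE for row-level filtering

Corrected query:
SELECT id, name, price FROM products WHERE price > 539.82

Result:
id | name     | price  
---+----------+--------
3  | Notebook | 824.5  
4  | Marker   | 551.87 
5  | Rope     | 1190.18
8  | Pen      | 970.44 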